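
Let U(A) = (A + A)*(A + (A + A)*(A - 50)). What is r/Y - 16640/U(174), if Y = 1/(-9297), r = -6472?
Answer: 113401602549224/1884681 ≈ 6.0170e+7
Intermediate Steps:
Y = -1/9297 ≈ -0.00010756
U(A) = 2*A*(A + 2*A*(-50 + A)) (U(A) = (2*A)*(A + (2*A)*(-50 + A)) = (2*A)*(A + 2*A*(-50 + A)) = 2*A*(A + 2*A*(-50 + A)))
r/Y - 16640/U(174) = -6472/(-1/9297) - 16640*1/(30276*(-198 + 4*174)) = -6472*(-9297) - 16640*1/(30276*(-198 + 696)) = 60170184 - 16640/(30276*498) = 60170184 - 16640/15077448 = 60170184 - 16640*1/15077448 = 60170184 - 2080/1884681 = 113401602549224/1884681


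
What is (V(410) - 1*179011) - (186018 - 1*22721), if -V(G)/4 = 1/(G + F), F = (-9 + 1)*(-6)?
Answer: -78388534/229 ≈ -3.4231e+5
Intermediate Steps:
F = 48 (F = -8*(-6) = 48)
V(G) = -4/(48 + G) (V(G) = -4/(G + 48) = -4/(48 + G))
(V(410) - 1*179011) - (186018 - 1*22721) = (-4/(48 + 410) - 1*179011) - (186018 - 1*22721) = (-4/458 - 179011) - (186018 - 22721) = (-4*1/458 - 179011) - 1*163297 = (-2/229 - 179011) - 163297 = -40993521/229 - 163297 = -78388534/229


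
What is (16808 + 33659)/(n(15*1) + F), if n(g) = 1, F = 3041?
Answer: 50467/3042 ≈ 16.590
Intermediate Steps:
(16808 + 33659)/(n(15*1) + F) = (16808 + 33659)/(1 + 3041) = 50467/3042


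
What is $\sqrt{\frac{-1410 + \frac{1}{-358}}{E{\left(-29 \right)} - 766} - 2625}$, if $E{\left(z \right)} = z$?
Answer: $\frac{i \sqrt{212488821042090}}{284610} \approx 51.217 i$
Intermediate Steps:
$\sqrt{\frac{-1410 + \frac{1}{-358}}{E{\left(-29 \right)} - 766} - 2625} = \sqrt{\frac{-1410 + \frac{1}{-358}}{-29 - 766} - 2625} = \sqrt{\frac{-1410 - \frac{1}{358}}{-795} - 2625} = \sqrt{\left(- \frac{504781}{358}\right) \left(- \frac{1}{795}\right) - 2625} = \sqrt{\frac{504781}{284610} - 2625} = \sqrt{- \frac{746596469}{284610}} = \frac{i \sqrt{212488821042090}}{284610}$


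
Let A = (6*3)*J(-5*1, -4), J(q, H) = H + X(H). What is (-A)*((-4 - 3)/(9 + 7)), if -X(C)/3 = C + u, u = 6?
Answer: -315/4 ≈ -78.750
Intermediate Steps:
X(C) = -18 - 3*C (X(C) = -3*(C + 6) = -3*(6 + C) = -18 - 3*C)
J(q, H) = -18 - 2*H (J(q, H) = H + (-18 - 3*H) = -18 - 2*H)
A = -180 (A = (6*3)*(-18 - 2*(-4)) = 18*(-18 + 8) = 18*(-10) = -180)
(-A)*((-4 - 3)/(9 + 7)) = (-1*(-180))*((-4 - 3)/(9 + 7)) = 180*(-7/16) = -315/4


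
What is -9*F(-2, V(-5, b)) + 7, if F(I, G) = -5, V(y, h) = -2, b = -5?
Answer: 52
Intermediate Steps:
-9*F(-2, V(-5, b)) + 7 = -9*(-5) + 7 = 45 + 7 = 52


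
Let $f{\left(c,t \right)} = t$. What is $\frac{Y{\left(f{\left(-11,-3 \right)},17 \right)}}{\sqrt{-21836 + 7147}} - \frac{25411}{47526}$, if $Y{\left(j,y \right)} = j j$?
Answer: $- \frac{25411}{47526} - \frac{9 i \sqrt{14689}}{14689} \approx -0.53468 - 0.074259 i$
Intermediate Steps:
$Y{\left(j,y \right)} = j^{2}$
$\frac{Y{\left(f{\left(-11,-3 \right)},17 \right)}}{\sqrt{-21836 + 7147}} - \frac{25411}{47526} = \frac{\left(-3\right)^{2}}{\sqrt{-21836 + 7147}} - \frac{25411}{47526} = \frac{9}{\sqrt{-14689}} - \frac{25411}{47526} = \frac{9}{i \sqrt{14689}} - \frac{25411}{47526} = 9 \left(- \frac{i \sqrt{14689}}{14689}\right) - \frac{25411}{47526} = - \frac{9 i \sqrt{14689}}{14689} - \frac{25411}{47526} = - \frac{25411}{47526} - \frac{9 i \sqrt{14689}}{14689}$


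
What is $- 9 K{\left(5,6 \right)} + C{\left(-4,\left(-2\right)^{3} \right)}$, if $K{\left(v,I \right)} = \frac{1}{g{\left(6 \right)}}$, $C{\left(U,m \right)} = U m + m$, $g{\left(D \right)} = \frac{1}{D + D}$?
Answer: $-84$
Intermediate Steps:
$g{\left(D \right)} = \frac{1}{2 D}$
$C{\left(U,m \right)} = m + U m$
$K{\left(v,I \right)} = 12$ ($K{\left(v,I \right)} = \frac{1}{\frac{1}{2} \cdot \frac{1}{6}} = \frac{1}{\frac{1}{12}} = 12$)
$- 9 K{\left(5,6 \right)} + C{\left(-4,\left(-2\right)^{3} \right)} = \left(-9\right) 12 + \left(-2\right)^{3} \left(1 - 4\right) = -108 - -24 = -108 + 24 = -84$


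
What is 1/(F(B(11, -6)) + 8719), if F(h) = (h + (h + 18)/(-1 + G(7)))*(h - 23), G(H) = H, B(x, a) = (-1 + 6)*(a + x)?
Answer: 3/26350 ≈ 0.00011385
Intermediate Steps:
B(x, a) = 5*a + 5*x (B(x, a) = 5*(a + x) = 5*a + 5*x)
F(h) = (-23 + h)*(3 + 7*h/6) (F(h) = (h + (h + 18)/(-1 + 7))*(h - 23) = (h + (18 + h)/6)*(-23 + h) = (h + (18 + h)*(1/6))*(-23 + h) = (h + (3 + h/6))*(-23 + h) = (3 + 7*h/6)*(-23 + h) = (-23 + h)*(3 + 7*h/6))
1/(F(B(11, -6)) + 8719) = 1/((-69 - 143*(5*(-6) + 5*11)/6 + 7*(5*(-6) + 5*11)**2/6) + 8719) = 1/((-69 - 143*(-30 + 55)/6 + 7*(-30 + 55)**2/6) + 8719) = 1/((-69 - 143/6*25 + (7/6)*25**2) + 8719) = 1/((-69 - 3575/6 + (7/6)*625) + 8719) = 1/((-69 - 3575/6 + 4375/6) + 8719) = 1/(193/3 + 8719) = 1/(26350/3) = 3/26350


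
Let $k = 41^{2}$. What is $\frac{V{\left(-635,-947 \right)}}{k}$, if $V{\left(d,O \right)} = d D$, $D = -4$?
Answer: $\frac{2540}{1681} \approx 1.511$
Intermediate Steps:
$V{\left(d,O \right)} = - 4 d$ ($V{\left(d,O \right)} = d \left(-4\right) = - 4 d$)
$k = 1681$
$\frac{V{\left(-635,-947 \right)}}{k} = \frac{\left(-4\right) \left(-635\right)}{1681} = 2540 \cdot \frac{1}{1681} = \frac{2540}{1681}$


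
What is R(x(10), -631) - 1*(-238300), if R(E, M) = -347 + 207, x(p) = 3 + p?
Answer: 238160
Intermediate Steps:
R(E, M) = -140
R(x(10), -631) - 1*(-238300) = -140 - 1*(-238300) = -140 + 238300 = 238160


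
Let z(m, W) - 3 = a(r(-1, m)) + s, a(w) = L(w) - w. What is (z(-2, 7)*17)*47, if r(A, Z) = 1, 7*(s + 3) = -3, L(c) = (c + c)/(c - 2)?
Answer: -19176/7 ≈ -2739.4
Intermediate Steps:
L(c) = 2*c/(-2 + c) (L(c) = (2*c)/(-2 + c) = 2*c/(-2 + c))
s = -24/7 (s = -3 + (⅐)*(-3) = -3 - 3/7 = -24/7 ≈ -3.4286)
a(w) = -w + 2*w/(-2 + w) (a(w) = 2*w/(-2 + w) - w = -w + 2*w/(-2 + w))
z(m, W) = -24/7 (z(m, W) = 3 + (1*(4 - 1*1)/(-2 + 1) - 24/7) = 3 + (1*(4 - 1)/(-1) - 24/7) = 3 + (1*(-1)*3 - 24/7) = 3 + (-3 - 24/7) = 3 - 45/7 = -24/7)
(z(-2, 7)*17)*47 = -24/7*17*47 = -408/7*47 = -19176/7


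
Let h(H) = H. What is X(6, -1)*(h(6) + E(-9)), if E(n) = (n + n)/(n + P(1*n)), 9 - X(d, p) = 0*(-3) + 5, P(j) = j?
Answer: 28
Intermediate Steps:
X(d, p) = 4 (X(d, p) = 9 - (0*(-3) + 5) = 9 - (0 + 5) = 9 - 1*5 = 9 - 5 = 4)
E(n) = 1 (E(n) = (n + n)/(n + 1*n) = (2*n)/(n + n) = (2*n)/((2*n)) = (2*n)*(1/(2*n)) = 1)
X(6, -1)*(h(6) + E(-9)) = 4*(6 + 1) = 4*7 = 28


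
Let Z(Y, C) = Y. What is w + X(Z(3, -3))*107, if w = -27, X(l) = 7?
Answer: 722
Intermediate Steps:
w + X(Z(3, -3))*107 = -27 + 7*107 = -27 + 749 = 722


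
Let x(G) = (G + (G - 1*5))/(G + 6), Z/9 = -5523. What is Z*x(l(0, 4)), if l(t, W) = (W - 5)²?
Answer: 21303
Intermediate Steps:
Z = -49707 (Z = 9*(-5523) = -49707)
l(t, W) = (-5 + W)²
x(G) = (-5 + 2*G)/(6 + G) (x(G) = (G + (G - 5))/(6 + G) = (G + (-5 + G))/(6 + G) = (-5 + 2*G)/(6 + G))
Z*x(l(0, 4)) = -49707*(-5 + 2*(-5 + 4)²)/(6 + (-5 + 4)²) = -49707*(-5 + 2*(-1)²)/(6 + (-1)²) = -49707*(-5 + 2*1)/(6 + 1) = -49707*(-5 + 2)/7 = -7101*(-3) = -49707*(-3/7) = 21303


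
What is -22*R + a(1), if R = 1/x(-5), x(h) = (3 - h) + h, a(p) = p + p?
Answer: -16/3 ≈ -5.3333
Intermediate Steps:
a(p) = 2*p
x(h) = 3
R = ⅓ (R = 1/3 = ⅓ ≈ 0.33333)
-22*R + a(1) = -22*⅓ + 2*1 = -22/3 + 2 = -16/3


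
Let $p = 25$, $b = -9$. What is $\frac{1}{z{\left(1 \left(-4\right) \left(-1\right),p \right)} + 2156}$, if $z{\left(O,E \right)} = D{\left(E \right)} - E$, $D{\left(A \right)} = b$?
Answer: $\frac{1}{2122} \approx 0.00047125$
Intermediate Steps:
$D{\left(A \right)} = -9$
$z{\left(O,E \right)} = -9 - E$
$\frac{1}{z{\left(1 \left(-4\right) \left(-1\right),p \right)} + 2156} = \frac{1}{\left(-9 - 25\right) + 2156} = \frac{1}{-34 + 2156} = \frac{1}{2122}$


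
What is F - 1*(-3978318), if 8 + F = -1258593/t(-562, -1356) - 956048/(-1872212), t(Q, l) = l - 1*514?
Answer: 3482641605085969/875259110 ≈ 3.9790e+6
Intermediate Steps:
t(Q, l) = -514 + l (t(Q, l) = l - 514 = -514 + l)
F = 582533108989/875259110 (F = -8 + (-1258593/(-514 - 1356) - 956048/(-1872212)) = -8 + (-1258593/(-1870) - 956048*(-1/1872212)) = -8 + (-1258593*(-1/1870) + 239012/468053) = -8 + (1258593/1870 + 239012/468053) = -8 + 589535181869/875259110 = 582533108989/875259110 ≈ 665.55)
F - 1*(-3978318) = 582533108989/875259110 - 1*(-3978318) = 582533108989/875259110 + 3978318 = 3482641605085969/875259110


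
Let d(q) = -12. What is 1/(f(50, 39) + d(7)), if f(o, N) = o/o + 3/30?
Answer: -10/109 ≈ -0.091743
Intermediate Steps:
f(o, N) = 11/10 (f(o, N) = 1 + 3*(1/30) = 1 + 1/10 = 11/10)
1/(f(50, 39) + d(7)) = 1/(11/10 - 12) = 1/(-109/10) = -10/109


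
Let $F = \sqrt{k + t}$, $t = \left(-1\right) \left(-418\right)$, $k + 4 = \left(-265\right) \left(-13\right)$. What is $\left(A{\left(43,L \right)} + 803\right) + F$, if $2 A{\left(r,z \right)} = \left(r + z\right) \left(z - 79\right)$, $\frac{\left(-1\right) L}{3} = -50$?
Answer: $\frac{15309}{2} + \sqrt{3859} \approx 7716.6$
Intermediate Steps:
$L = 150$ ($L = \left(-3\right) \left(-50\right) = 150$)
$k = 3441$ ($k = -4 - -3445 = -4 + 3445 = 3441$)
$t = 418$
$A{\left(r,z \right)} = \frac{\left(-79 + z\right) \left(r + z\right)}{2}$ ($A{\left(r,z \right)} = \frac{\left(r + z\right) \left(z - 79\right)}{2} = \frac{\left(r + z\right) \left(-79 + z\right)}{2} = \frac{\left(-79 + z\right) \left(r + z\right)}{2}$)
$F = \sqrt{3859}$ ($F = \sqrt{3441 + 418} = \sqrt{3859} \approx 62.121$)
$\left(A{\left(43,L \right)} + 803\right) + F = \left(\left(\frac{150^{2}}{2} - \frac{3397}{2} - 5925 + \frac{1}{2} \cdot 43 \cdot 150\right) + 803\right) + \sqrt{3859} = \left(\left(\frac{1}{2} \cdot 22500 - \frac{3397}{2} - 5925 + 3225\right) + 803\right) + \sqrt{3859} = \left(\left(11250 - \frac{3397}{2} - 5925 + 3225\right) + 803\right) + \sqrt{3859} = \left(\frac{13703}{2} + 803\right) + \sqrt{3859} = \frac{15309}{2} + \sqrt{3859}$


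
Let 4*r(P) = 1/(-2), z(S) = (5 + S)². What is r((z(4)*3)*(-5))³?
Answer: -1/512 ≈ -0.0019531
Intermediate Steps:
r(P) = -⅛ (r(P) = (¼)/(-2) = (¼)*(-½) = -⅛)
r((z(4)*3)*(-5))³ = (-⅛)³ = -1/512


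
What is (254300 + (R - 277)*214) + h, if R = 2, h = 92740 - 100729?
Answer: 187461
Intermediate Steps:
h = -7989
(254300 + (R - 277)*214) + h = (254300 + (2 - 277)*214) - 7989 = (254300 - 275*214) - 7989 = (254300 - 58850) - 7989 = 195450 - 7989 = 187461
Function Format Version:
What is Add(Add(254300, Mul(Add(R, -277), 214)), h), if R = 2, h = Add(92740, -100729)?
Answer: 187461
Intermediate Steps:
h = -7989
Add(Add(254300, Mul(Add(R, -277), 214)), h) = Add(Add(254300, Mul(Add(2, -277), 214)), -7989) = Add(Add(254300, Mul(-275, 214)), -7989) = Add(Add(254300, -58850), -7989) = Add(195450, -7989) = 187461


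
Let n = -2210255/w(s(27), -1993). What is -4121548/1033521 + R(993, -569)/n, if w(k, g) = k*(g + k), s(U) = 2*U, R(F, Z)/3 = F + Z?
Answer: 128540888903932/2284344957855 ≈ 56.270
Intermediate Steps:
R(F, Z) = 3*F + 3*Z (R(F, Z) = 3*(F + Z) = 3*F + 3*Z)
n = 2210255/104706 (n = -2210255*1/(54*(-1993 + 2*27)) = -2210255*1/(54*(-1993 + 54)) = -2210255/(54*(-1939)) = -2210255/(-104706) = -2210255*(-1/104706) = 2210255/104706 ≈ 21.109)
-4121548/1033521 + R(993, -569)/n = -4121548/1033521 + (3*993 + 3*(-569))/(2210255/104706) = -4121548*1/1033521 + (2979 - 1707)*(104706/2210255) = -4121548/1033521 + 1272*(104706/2210255) = -4121548/1033521 + 133186032/2210255 = 128540888903932/2284344957855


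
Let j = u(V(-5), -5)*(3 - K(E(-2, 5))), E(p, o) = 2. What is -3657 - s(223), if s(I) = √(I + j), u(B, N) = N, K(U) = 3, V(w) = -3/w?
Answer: -3657 - √223 ≈ -3671.9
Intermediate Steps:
j = 0 (j = -5*(3 - 1*3) = -5*(3 - 3) = -5*0 = 0)
s(I) = √I (s(I) = √(I + 0) = √I)
-3657 - s(223) = -3657 - √223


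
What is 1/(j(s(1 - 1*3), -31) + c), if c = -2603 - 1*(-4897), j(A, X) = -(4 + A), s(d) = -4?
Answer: 1/2294 ≈ 0.00043592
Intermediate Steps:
j(A, X) = -4 - A
c = 2294 (c = -2603 + 4897 = 2294)
1/(j(s(1 - 1*3), -31) + c) = 1/((-4 - 1*(-4)) + 2294) = 1/((-4 + 4) + 2294) = 1/(0 + 2294) = 1/2294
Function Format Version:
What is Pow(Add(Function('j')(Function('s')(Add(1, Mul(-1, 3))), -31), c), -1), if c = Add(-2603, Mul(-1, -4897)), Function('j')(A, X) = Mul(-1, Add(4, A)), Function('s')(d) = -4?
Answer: Rational(1, 2294) ≈ 0.00043592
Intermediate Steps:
Function('j')(A, X) = Add(-4, Mul(-1, A))
c = 2294 (c = Add(-2603, 4897) = 2294)
Pow(Add(Function('j')(Function('s')(Add(1, Mul(-1, 3))), -31), c), -1) = Pow(Add(Add(-4, Mul(-1, -4)), 2294), -1) = Pow(Add(Add(-4, 4), 2294), -1) = Pow(Add(0, 2294), -1) = Pow(2294, -1) = Rational(1, 2294)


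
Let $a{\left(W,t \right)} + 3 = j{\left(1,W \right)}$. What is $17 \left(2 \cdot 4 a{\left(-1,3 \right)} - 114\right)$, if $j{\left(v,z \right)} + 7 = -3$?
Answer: $-3706$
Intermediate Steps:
$j{\left(v,z \right)} = -10$ ($j{\left(v,z \right)} = -7 - 3 = -10$)
$a{\left(W,t \right)} = -13$ ($a{\left(W,t \right)} = -3 - 10 = -13$)
$17 \left(2 \cdot 4 a{\left(-1,3 \right)} - 114\right) = 17 \left(2 \cdot 4 \left(-13\right) - 114\right) = 17 \left(8 \left(-13\right) - 114\right) = 17 \left(-104 - 114\right) = 17 \left(-218\right) = -3706$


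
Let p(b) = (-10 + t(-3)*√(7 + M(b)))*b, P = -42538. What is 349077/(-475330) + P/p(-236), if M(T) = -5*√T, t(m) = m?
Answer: -349077/475330 - 21269/(118*(10 + 3*√(7 - 10*I*√59))) ≈ -5.2214 - 2.706*I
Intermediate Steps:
p(b) = b*(-10 - 3*√(7 - 5*√b)) (p(b) = (-10 - 3*√(7 - 5*√b))*b = b*(-10 - 3*√(7 - 5*√b)))
349077/(-475330) + P/p(-236) = 349077/(-475330) - 42538*1/(236*(10 + 3*√(7 - 10*I*√59))) = 349077*(-1/475330) - 42538*1/(236*(10 + 3*√(7 - 10*I*√59))) = -349077/475330 - 42538*1/(236*(10 + 3*√(7 - 10*I*√59))) = -349077/475330 - 42538/(2360 + 708*√(7 - 10*I*√59))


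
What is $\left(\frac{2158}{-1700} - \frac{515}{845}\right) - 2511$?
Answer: $- \frac{360975051}{143650} \approx -2512.9$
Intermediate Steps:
$\left(\frac{2158}{-1700} - \frac{515}{845}\right) - 2511 = \left(2158 \left(- \frac{1}{1700}\right) - \frac{103}{169}\right) - 2511 = \left(- \frac{1079}{850} - \frac{103}{169}\right) - 2511 = - \frac{269901}{143650} - 2511 = - \frac{360975051}{143650}$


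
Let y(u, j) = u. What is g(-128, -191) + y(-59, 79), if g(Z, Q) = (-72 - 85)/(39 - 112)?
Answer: -4150/73 ≈ -56.849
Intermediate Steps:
g(Z, Q) = 157/73 (g(Z, Q) = -157/(-73) = -157*(-1/73) = 157/73)
g(-128, -191) + y(-59, 79) = 157/73 - 59 = -4150/73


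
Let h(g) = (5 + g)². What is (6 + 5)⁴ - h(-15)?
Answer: 14541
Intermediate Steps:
(6 + 5)⁴ - h(-15) = (6 + 5)⁴ - (5 - 15)² = 11⁴ - 1*(-10)² = 14641 - 1*100 = 14641 - 100 = 14541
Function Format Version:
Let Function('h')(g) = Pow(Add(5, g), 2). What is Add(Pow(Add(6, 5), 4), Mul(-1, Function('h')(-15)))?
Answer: 14541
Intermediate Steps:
Add(Pow(Add(6, 5), 4), Mul(-1, Function('h')(-15))) = Add(Pow(Add(6, 5), 4), Mul(-1, Pow(Add(5, -15), 2))) = Add(Pow(11, 4), Mul(-1, Pow(-10, 2))) = Add(14641, Mul(-1, 100)) = Add(14641, -100) = 14541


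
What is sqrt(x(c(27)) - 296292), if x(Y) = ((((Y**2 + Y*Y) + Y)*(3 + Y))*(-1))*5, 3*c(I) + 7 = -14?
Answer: 2*I*sqrt(73618) ≈ 542.65*I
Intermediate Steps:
c(I) = -7 (c(I) = -7/3 + (1/3)*(-14) = -7/3 - 14/3 = -7)
x(Y) = -5*(3 + Y)*(Y + 2*Y**2) (x(Y) = ((((Y**2 + Y**2) + Y)*(3 + Y))*(-1))*5 = (((2*Y**2 + Y)*(3 + Y))*(-1))*5 = (((Y + 2*Y**2)*(3 + Y))*(-1))*5 = (((3 + Y)*(Y + 2*Y**2))*(-1))*5 = -(3 + Y)*(Y + 2*Y**2)*5 = -5*(3 + Y)*(Y + 2*Y**2))
sqrt(x(c(27)) - 296292) = sqrt(-5*(-7)*(3 + 2*(-7)**2 + 7*(-7)) - 296292) = sqrt(-5*(-7)*(3 + 2*49 - 49) - 296292) = sqrt(-5*(-7)*(3 + 98 - 49) - 296292) = sqrt(-5*(-7)*52 - 296292) = sqrt(1820 - 296292) = sqrt(-294472) = 2*I*sqrt(73618)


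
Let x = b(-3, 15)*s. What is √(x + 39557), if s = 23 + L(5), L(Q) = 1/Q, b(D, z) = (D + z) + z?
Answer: √1004585/5 ≈ 200.46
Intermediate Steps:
b(D, z) = D + 2*z
s = 116/5 (s = 23 + 1/5 = 23 + ⅕ = 116/5 ≈ 23.200)
x = 3132/5 (x = (-3 + 2*15)*(116/5) = (-3 + 30)*(116/5) = 27*(116/5) = 3132/5 ≈ 626.40)
√(x + 39557) = √(3132/5 + 39557) = √(200917/5) = √1004585/5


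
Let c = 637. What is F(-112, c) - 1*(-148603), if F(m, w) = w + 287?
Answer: 149527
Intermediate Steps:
F(m, w) = 287 + w
F(-112, c) - 1*(-148603) = (287 + 637) - 1*(-148603) = 924 + 148603 = 149527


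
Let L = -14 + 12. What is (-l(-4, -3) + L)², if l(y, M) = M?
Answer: 1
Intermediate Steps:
L = -2
(-l(-4, -3) + L)² = (-1*(-3) - 2)² = (3 - 2)² = 1² = 1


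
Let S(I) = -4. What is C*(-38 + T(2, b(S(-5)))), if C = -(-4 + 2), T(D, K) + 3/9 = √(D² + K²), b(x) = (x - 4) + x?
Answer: -230/3 + 4*√37 ≈ -52.336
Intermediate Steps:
b(x) = -4 + 2*x (b(x) = (-4 + x) + x = -4 + 2*x)
T(D, K) = -⅓ + √(D² + K²)
C = 2 (C = -1*(-2) = 2)
C*(-38 + T(2, b(S(-5)))) = 2*(-38 + (-⅓ + √(2² + (-4 + 2*(-4))²))) = 2*(-38 + (-⅓ + √(4 + (-4 - 8)²))) = 2*(-38 + (-⅓ + √(4 + (-12)²))) = 2*(-38 + (-⅓ + √(4 + 144))) = 2*(-38 + (-⅓ + √148)) = 2*(-38 + (-⅓ + 2*√37)) = 2*(-115/3 + 2*√37) = -230/3 + 4*√37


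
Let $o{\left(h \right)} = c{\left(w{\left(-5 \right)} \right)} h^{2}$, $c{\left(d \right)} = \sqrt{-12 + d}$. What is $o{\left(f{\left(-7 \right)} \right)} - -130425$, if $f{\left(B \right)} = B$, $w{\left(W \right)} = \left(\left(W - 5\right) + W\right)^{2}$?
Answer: $130425 + 49 \sqrt{213} \approx 1.3114 \cdot 10^{5}$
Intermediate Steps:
$w{\left(W \right)} = \left(-5 + 2 W\right)^{2}$ ($w{\left(W \right)} = \left(\left(-5 + W\right) + W\right)^{2} = \left(-5 + 2 W\right)^{2}$)
$o{\left(h \right)} = \sqrt{213} h^{2}$ ($o{\left(h \right)} = \sqrt{-12 + \left(-5 + 2 \left(-5\right)\right)^{2}} h^{2} = \sqrt{-12 + \left(-5 - 10\right)^{2}} h^{2} = \sqrt{-12 + \left(-15\right)^{2}} h^{2} = \sqrt{-12 + 225} h^{2} = \sqrt{213} h^{2}$)
$o{\left(f{\left(-7 \right)} \right)} - -130425 = \sqrt{213} \left(-7\right)^{2} - -130425 = \sqrt{213} \cdot 49 + 130425 = 49 \sqrt{213} + 130425 = 130425 + 49 \sqrt{213}$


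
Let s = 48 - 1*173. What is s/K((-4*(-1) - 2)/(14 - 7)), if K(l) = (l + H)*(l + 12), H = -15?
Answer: 6125/8858 ≈ 0.69147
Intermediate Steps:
K(l) = (-15 + l)*(12 + l) (K(l) = (l - 15)*(l + 12) = (-15 + l)*(12 + l))
s = -125 (s = 48 - 173 = -125)
s/K((-4*(-1) - 2)/(14 - 7)) = -125/(-180 + ((-4*(-1) - 2)/(14 - 7))² - 3*(-4*(-1) - 2)/(14 - 7)) = -125/(-180 + ((4 - 2)/7)² - 3*(4 - 2)/7) = -125/(-180 + (2*(⅐))² - 6/7) = -125/(-180 + (2/7)² - 3*2/7) = -125/(-180 + 4/49 - 6/7) = -125/(-8858/49) = -125*(-49/8858) = 6125/8858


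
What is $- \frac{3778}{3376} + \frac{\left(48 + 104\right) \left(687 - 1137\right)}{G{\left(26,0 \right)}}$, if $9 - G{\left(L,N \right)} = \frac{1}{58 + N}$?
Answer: $- \frac{6697617769}{879448} \approx -7615.7$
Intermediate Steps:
$G{\left(L,N \right)} = 9 - \frac{1}{58 + N}$
$- \frac{3778}{3376} + \frac{\left(48 + 104\right) \left(687 - 1137\right)}{G{\left(26,0 \right)}} = - \frac{3778}{3376} + \frac{\left(48 + 104\right) \left(687 - 1137\right)}{\frac{1}{58 + 0} \left(521 + 9 \cdot 0\right)} = \left(-3778\right) \frac{1}{3376} + \frac{152 \left(-450\right)}{\frac{1}{58} \left(521 + 0\right)} = - \frac{1889}{1688} - \frac{68400}{\frac{1}{58} \cdot 521} = - \frac{1889}{1688} - \frac{68400}{\frac{521}{58}} = - \frac{1889}{1688} - \frac{3967200}{521} = - \frac{6697617769}{879448}$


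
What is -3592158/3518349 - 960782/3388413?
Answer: -5184027084724/3973873163379 ≈ -1.3045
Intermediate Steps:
-3592158/3518349 - 960782/3388413 = -3592158*1/3518349 - 960782*1/3388413 = -1197386/1172783 - 960782/3388413 = -5184027084724/3973873163379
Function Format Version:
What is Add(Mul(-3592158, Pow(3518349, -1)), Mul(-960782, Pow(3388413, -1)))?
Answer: Rational(-5184027084724, 3973873163379) ≈ -1.3045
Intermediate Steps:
Add(Mul(-3592158, Pow(3518349, -1)), Mul(-960782, Pow(3388413, -1))) = Add(Mul(-3592158, Rational(1, 3518349)), Mul(-960782, Rational(1, 3388413))) = Add(Rational(-1197386, 1172783), Rational(-960782, 3388413)) = Rational(-5184027084724, 3973873163379)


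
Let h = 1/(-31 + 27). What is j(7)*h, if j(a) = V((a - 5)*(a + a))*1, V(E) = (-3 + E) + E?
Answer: -53/4 ≈ -13.250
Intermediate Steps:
V(E) = -3 + 2*E
h = -¼ (h = 1/(-4) = -¼ ≈ -0.25000)
j(a) = -3 + 4*a*(-5 + a) (j(a) = (-3 + 2*((a - 5)*(a + a)))*1 = (-3 + 2*((-5 + a)*(2*a)))*1 = (-3 + 2*(2*a*(-5 + a)))*1 = (-3 + 4*a*(-5 + a))*1 = -3 + 4*a*(-5 + a))
j(7)*h = (-3 + 4*7*(-5 + 7))*(-¼) = (-3 + 4*7*2)*(-¼) = (-3 + 56)*(-¼) = 53*(-¼) = -53/4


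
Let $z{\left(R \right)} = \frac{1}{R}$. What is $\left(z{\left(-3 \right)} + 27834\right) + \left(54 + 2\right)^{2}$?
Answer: $\frac{92909}{3} \approx 30970.0$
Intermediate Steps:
$\left(z{\left(-3 \right)} + 27834\right) + \left(54 + 2\right)^{2} = \left(\frac{1}{-3} + 27834\right) + \left(54 + 2\right)^{2} = \left(- \frac{1}{3} + 27834\right) + 56^{2} = \frac{83501}{3} + 3136 = \frac{92909}{3}$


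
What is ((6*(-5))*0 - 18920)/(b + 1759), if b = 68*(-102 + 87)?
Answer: -18920/739 ≈ -25.602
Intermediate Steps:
b = -1020 (b = 68*(-15) = -1020)
((6*(-5))*0 - 18920)/(b + 1759) = ((6*(-5))*0 - 18920)/(-1020 + 1759) = (-30*0 - 18920)/739 = (0 - 18920)*(1/739) = -18920*1/739 = -18920/739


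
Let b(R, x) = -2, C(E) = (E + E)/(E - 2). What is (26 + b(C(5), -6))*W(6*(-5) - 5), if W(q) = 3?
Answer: 72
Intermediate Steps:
C(E) = 2*E/(-2 + E) (C(E) = (2*E)/(-2 + E) = 2*E/(-2 + E))
(26 + b(C(5), -6))*W(6*(-5) - 5) = (26 - 2)*3 = 24*3 = 72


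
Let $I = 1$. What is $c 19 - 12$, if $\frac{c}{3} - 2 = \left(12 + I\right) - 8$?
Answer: $387$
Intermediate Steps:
$c = 21$ ($c = 6 + 3 \left(\left(12 + 1\right) - 8\right) = 6 + 3 \left(13 - 8\right) = 6 + 3 \cdot 5 = 6 + 15 = 21$)
$c 19 - 12 = 21 \cdot 19 - 12 = 399 - 12 = 387$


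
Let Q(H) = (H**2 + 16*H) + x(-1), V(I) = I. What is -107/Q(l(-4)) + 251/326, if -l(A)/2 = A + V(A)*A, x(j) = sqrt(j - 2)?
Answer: 852091/4006214 + 107*I*sqrt(3)/36867 ≈ 0.21269 + 0.005027*I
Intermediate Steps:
x(j) = sqrt(-2 + j)
l(A) = -2*A - 2*A**2 (l(A) = -2*(A + A*A) = -2*(A + A**2) = -2*A - 2*A**2)
Q(H) = H**2 + 16*H + I*sqrt(3) (Q(H) = (H**2 + 16*H) + sqrt(-2 - 1) = (H**2 + 16*H) + sqrt(-3) = (H**2 + 16*H) + I*sqrt(3) = H**2 + 16*H + I*sqrt(3))
-107/Q(l(-4)) + 251/326 = -107/((-2*(-4)*(1 - 4))**2 + 16*(-2*(-4)*(1 - 4)) + I*sqrt(3)) + 251/326 = -107/((-2*(-4)*(-3))**2 + 16*(-2*(-4)*(-3)) + I*sqrt(3)) + 251*(1/326) = -107/((-24)**2 + 16*(-24) + I*sqrt(3)) + 251/326 = -107/(576 - 384 + I*sqrt(3)) + 251/326 = -107/(192 + I*sqrt(3)) + 251/326 = 251/326 - 107/(192 + I*sqrt(3))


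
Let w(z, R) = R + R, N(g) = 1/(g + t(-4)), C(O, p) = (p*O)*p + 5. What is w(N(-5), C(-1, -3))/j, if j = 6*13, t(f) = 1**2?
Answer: -4/39 ≈ -0.10256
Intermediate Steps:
C(O, p) = 5 + O*p**2 (C(O, p) = (O*p)*p + 5 = O*p**2 + 5 = 5 + O*p**2)
t(f) = 1
N(g) = 1/(1 + g) (N(g) = 1/(g + 1) = 1/(1 + g))
w(z, R) = 2*R
j = 78
w(N(-5), C(-1, -3))/j = (2*(5 - 1*(-3)**2))/78 = (2*(5 - 1*9))*(1/78) = (2*(5 - 9))*(1/78) = (2*(-4))*(1/78) = -8*1/78 = -4/39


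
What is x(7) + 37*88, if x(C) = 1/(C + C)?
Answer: 45585/14 ≈ 3256.1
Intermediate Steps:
x(C) = 1/(2*C)
x(7) + 37*88 = (1/2)/7 + 37*88 = (1/2)*(1/7) + 3256 = 1/14 + 3256 = 45585/14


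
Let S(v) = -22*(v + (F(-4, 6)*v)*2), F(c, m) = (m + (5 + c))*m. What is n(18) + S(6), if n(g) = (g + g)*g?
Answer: -10572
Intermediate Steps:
F(c, m) = m*(5 + c + m) (F(c, m) = (5 + c + m)*m = m*(5 + c + m))
n(g) = 2*g² (n(g) = (2*g)*g = 2*g²)
S(v) = -1870*v (S(v) = -22*(v + ((6*(5 - 4 + 6))*v)*2) = -22*(v + ((6*7)*v)*2) = -22*(v + (42*v)*2) = -22*(v + 84*v) = -1870*v)
n(18) + S(6) = 2*18² - 1870*6 = 2*324 - 11220 = 648 - 11220 = -10572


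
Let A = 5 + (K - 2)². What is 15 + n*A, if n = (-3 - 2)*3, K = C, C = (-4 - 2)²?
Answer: -17400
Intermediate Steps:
C = 36 (C = (-6)² = 36)
K = 36
A = 1161 (A = 5 + (36 - 2)² = 5 + 34² = 5 + 1156 = 1161)
n = -15 (n = -5*3 = -15)
15 + n*A = 15 - 15*1161 = 15 - 17415 = -17400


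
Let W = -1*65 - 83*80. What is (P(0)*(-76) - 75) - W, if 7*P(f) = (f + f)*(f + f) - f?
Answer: 6630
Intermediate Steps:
P(f) = -f/7 + 4*f²/7 (P(f) = ((f + f)*(f + f) - f)/7 = ((2*f)*(2*f) - f)/7 = (4*f² - f)/7 = (-f + 4*f²)/7 = -f/7 + 4*f²/7)
W = -6705 (W = -65 - 6640 = -6705)
(P(0)*(-76) - 75) - W = (((⅐)*0*(-1 + 4*0))*(-76) - 75) - 1*(-6705) = (((⅐)*0*(-1 + 0))*(-76) - 75) + 6705 = (((⅐)*0*(-1))*(-76) - 75) + 6705 = (0*(-76) - 75) + 6705 = (0 - 75) + 6705 = -75 + 6705 = 6630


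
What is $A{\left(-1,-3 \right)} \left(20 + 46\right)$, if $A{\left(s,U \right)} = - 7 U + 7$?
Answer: $1848$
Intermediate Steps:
$A{\left(s,U \right)} = 7 - 7 U$
$A{\left(-1,-3 \right)} \left(20 + 46\right) = \left(7 - -21\right) \left(20 + 46\right) = \left(7 + 21\right) 66 = 28 \cdot 66 = 1848$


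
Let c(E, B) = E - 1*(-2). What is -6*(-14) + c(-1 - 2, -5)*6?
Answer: 78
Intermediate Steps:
c(E, B) = 2 + E (c(E, B) = E + 2 = 2 + E)
-6*(-14) + c(-1 - 2, -5)*6 = -6*(-14) + (2 + (-1 - 2))*6 = 84 + (2 - 3)*6 = 84 - 1*6 = 84 - 6 = 78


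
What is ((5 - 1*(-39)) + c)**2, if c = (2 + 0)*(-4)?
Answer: 1296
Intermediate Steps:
c = -8 (c = 2*(-4) = -8)
((5 - 1*(-39)) + c)**2 = ((5 - 1*(-39)) - 8)**2 = ((5 + 39) - 8)**2 = (44 - 8)**2 = 36**2 = 1296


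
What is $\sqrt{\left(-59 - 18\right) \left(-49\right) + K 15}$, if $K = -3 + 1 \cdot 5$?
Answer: $\sqrt{3803} \approx 61.668$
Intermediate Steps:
$K = 2$ ($K = -3 + 5 = 2$)
$\sqrt{\left(-59 - 18\right) \left(-49\right) + K 15} = \sqrt{\left(-59 - 18\right) \left(-49\right) + 2 \cdot 15} = \sqrt{\left(-77\right) \left(-49\right) + 30} = \sqrt{3773 + 30} = \sqrt{3803}$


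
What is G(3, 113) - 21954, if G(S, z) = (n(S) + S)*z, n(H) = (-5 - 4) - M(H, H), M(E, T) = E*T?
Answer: -23649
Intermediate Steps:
n(H) = -9 - H² (n(H) = (-5 - 4) - H*H = -9 - H²)
G(S, z) = z*(-9 + S - S²) (G(S, z) = ((-9 - S²) + S)*z = (-9 + S - S²)*z = z*(-9 + S - S²))
G(3, 113) - 21954 = 113*(-9 + 3 - 1*3²) - 21954 = 113*(-9 + 3 - 1*9) - 21954 = 113*(-9 + 3 - 9) - 21954 = 113*(-15) - 21954 = -1695 - 21954 = -23649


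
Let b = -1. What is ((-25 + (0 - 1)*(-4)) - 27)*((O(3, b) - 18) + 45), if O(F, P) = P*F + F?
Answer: -1296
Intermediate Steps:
O(F, P) = F + F*P (O(F, P) = F*P + F = F + F*P)
((-25 + (0 - 1)*(-4)) - 27)*((O(3, b) - 18) + 45) = ((-25 + (0 - 1)*(-4)) - 27)*((3*(1 - 1) - 18) + 45) = ((-25 - 1*(-4)) - 27)*((3*0 - 18) + 45) = ((-25 + 4) - 27)*((0 - 18) + 45) = (-21 - 27)*(-18 + 45) = -48*27 = -1296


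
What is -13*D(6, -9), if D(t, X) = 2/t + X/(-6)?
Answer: -143/6 ≈ -23.833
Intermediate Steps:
D(t, X) = 2/t - X/6 (D(t, X) = 2/t + X*(-⅙) = 2/t - X/6)
-13*D(6, -9) = -13*(2/6 - ⅙*(-9)) = -13*(2*(⅙) + 3/2) = -13*(⅓ + 3/2) = -13*11/6 = -143/6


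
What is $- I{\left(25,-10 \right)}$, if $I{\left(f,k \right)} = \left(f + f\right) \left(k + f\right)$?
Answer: $-750$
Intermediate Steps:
$I{\left(f,k \right)} = 2 f \left(f + k\right)$
$- I{\left(25,-10 \right)} = - 2 \cdot 25 \left(25 - 10\right) = - 2 \cdot 25 \cdot 15 = \left(-1\right) 750 = -750$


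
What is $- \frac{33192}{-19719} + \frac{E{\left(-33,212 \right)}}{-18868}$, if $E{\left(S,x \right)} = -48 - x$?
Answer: $\frac{17538711}{10334947} \approx 1.697$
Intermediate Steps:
$- \frac{33192}{-19719} + \frac{E{\left(-33,212 \right)}}{-18868} = - \frac{33192}{-19719} + \frac{-48 - 212}{-18868} = \left(-33192\right) \left(- \frac{1}{19719}\right) + \left(-48 - 212\right) \left(- \frac{1}{18868}\right) = \frac{3688}{2191} - - \frac{65}{4717} = \frac{3688}{2191} + \frac{65}{4717} = \frac{17538711}{10334947}$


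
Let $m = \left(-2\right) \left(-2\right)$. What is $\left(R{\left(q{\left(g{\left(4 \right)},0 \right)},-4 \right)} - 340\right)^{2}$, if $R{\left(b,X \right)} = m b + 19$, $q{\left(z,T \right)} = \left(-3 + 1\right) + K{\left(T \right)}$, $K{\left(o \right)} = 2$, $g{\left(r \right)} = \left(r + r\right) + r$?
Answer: $103041$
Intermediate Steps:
$g{\left(r \right)} = 3 r$ ($g{\left(r \right)} = 2 r + r = 3 r$)
$m = 4$
$q{\left(z,T \right)} = 0$ ($q{\left(z,T \right)} = \left(-3 + 1\right) + 2 = -2 + 2 = 0$)
$R{\left(b,X \right)} = 19 + 4 b$ ($R{\left(b,X \right)} = 4 b + 19 = 19 + 4 b$)
$\left(R{\left(q{\left(g{\left(4 \right)},0 \right)},-4 \right)} - 340\right)^{2} = \left(\left(19 + 4 \cdot 0\right) - 340\right)^{2} = \left(\left(19 + 0\right) - 340\right)^{2} = \left(19 - 340\right)^{2} = \left(-321\right)^{2} = 103041$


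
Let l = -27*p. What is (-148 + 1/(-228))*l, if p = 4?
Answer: 303705/19 ≈ 15984.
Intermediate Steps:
l = -108 (l = -27*4 = -108)
(-148 + 1/(-228))*l = (-148 + 1/(-228))*(-108) = (-148 - 1/228)*(-108) = -33745/228*(-108) = 303705/19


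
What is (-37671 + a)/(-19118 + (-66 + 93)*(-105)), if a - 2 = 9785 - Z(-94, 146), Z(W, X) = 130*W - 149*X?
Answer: -210/757 ≈ -0.27741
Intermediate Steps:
Z(W, X) = -149*X + 130*W
a = 43761 (a = 2 + (9785 - (-149*146 + 130*(-94))) = 2 + (9785 - (-21754 - 12220)) = 2 + (9785 - 1*(-33974)) = 2 + (9785 + 33974) = 2 + 43759 = 43761)
(-37671 + a)/(-19118 + (-66 + 93)*(-105)) = (-37671 + 43761)/(-19118 + (-66 + 93)*(-105)) = 6090/(-19118 + 27*(-105)) = 6090/(-19118 - 2835) = 6090/(-21953) = 6090*(-1/21953) = -210/757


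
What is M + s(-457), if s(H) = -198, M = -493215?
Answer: -493413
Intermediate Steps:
M + s(-457) = -493215 - 198 = -493413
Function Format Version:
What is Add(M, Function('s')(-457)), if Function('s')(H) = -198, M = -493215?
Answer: -493413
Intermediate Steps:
Add(M, Function('s')(-457)) = Add(-493215, -198) = -493413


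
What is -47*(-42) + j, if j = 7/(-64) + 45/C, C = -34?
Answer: 2146153/1088 ≈ 1972.6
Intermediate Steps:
j = -1559/1088 (j = 7/(-64) + 45/(-34) = 7*(-1/64) + 45*(-1/34) = -7/64 - 45/34 = -1559/1088 ≈ -1.4329)
-47*(-42) + j = -47*(-42) - 1559/1088 = 1974 - 1559/1088 = 2146153/1088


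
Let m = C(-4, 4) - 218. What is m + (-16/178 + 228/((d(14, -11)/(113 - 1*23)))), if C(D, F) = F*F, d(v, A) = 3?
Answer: 590774/89 ≈ 6637.9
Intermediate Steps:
C(D, F) = F²
m = -202 (m = 4² - 218 = 16 - 218 = -202)
m + (-16/178 + 228/((d(14, -11)/(113 - 1*23)))) = -202 + (-16/178 + 228/((3/(113 - 1*23)))) = -202 + (-16*1/178 + 228/((3/(113 - 23)))) = -202 + (-8/89 + 228/((3/90))) = -202 + (-8/89 + 228/((3*(1/90)))) = -202 + (-8/89 + 228/(1/30)) = -202 + (-8/89 + 228*30) = -202 + (-8/89 + 6840) = -202 + 608752/89 = 590774/89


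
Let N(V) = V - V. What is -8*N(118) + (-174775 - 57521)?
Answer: -232296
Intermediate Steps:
N(V) = 0
-8*N(118) + (-174775 - 57521) = -8*0 + (-174775 - 57521) = 0 - 232296 = -232296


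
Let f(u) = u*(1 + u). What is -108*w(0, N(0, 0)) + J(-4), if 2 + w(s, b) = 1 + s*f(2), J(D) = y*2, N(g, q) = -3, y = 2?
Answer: 112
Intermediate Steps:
J(D) = 4 (J(D) = 2*2 = 4)
w(s, b) = -1 + 6*s (w(s, b) = -2 + (1 + s*(2*(1 + 2))) = -2 + (1 + s*(2*3)) = -2 + (1 + s*6) = -2 + (1 + 6*s) = -1 + 6*s)
-108*w(0, N(0, 0)) + J(-4) = -108*(-1 + 6*0) + 4 = -108*(-1 + 0) + 4 = -108*(-1) + 4 = 108 + 4 = 112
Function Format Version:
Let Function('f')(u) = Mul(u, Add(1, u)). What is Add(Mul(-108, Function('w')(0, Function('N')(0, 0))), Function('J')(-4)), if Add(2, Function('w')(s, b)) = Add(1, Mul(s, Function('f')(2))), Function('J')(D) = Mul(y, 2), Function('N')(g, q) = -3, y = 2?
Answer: 112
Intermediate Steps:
Function('J')(D) = 4 (Function('J')(D) = Mul(2, 2) = 4)
Function('w')(s, b) = Add(-1, Mul(6, s)) (Function('w')(s, b) = Add(-2, Add(1, Mul(s, Mul(2, Add(1, 2))))) = Add(-2, Add(1, Mul(s, Mul(2, 3)))) = Add(-2, Add(1, Mul(s, 6))) = Add(-2, Add(1, Mul(6, s))) = Add(-1, Mul(6, s)))
Add(Mul(-108, Function('w')(0, Function('N')(0, 0))), Function('J')(-4)) = Add(Mul(-108, Add(-1, Mul(6, 0))), 4) = Add(Mul(-108, Add(-1, 0)), 4) = Add(Mul(-108, -1), 4) = Add(108, 4) = 112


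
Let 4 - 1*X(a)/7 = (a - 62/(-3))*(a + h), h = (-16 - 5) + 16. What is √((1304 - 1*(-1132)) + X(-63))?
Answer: 2*I*√39795/3 ≈ 132.99*I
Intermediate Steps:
h = -5 (h = -21 + 16 = -5)
X(a) = 28 - 7*(-5 + a)*(62/3 + a) (X(a) = 28 - 7*(a - 62/(-3))*(a - 5) = 28 - 7*(a - 62*(-⅓))*(-5 + a) = 28 - 7*(a + 62/3)*(-5 + a) = 28 - 7*(62/3 + a)*(-5 + a) = 28 - 7*(-5 + a)*(62/3 + a))
√((1304 - 1*(-1132)) + X(-63)) = √((1304 - 1*(-1132)) + (2254/3 - 7*(-63)² - 329/3*(-63))) = √((1304 + 1132) + (2254/3 - 7*3969 + 6909)) = √(2436 + (2254/3 - 27783 + 6909)) = √(2436 - 60368/3) = √(-53060/3) = 2*I*√39795/3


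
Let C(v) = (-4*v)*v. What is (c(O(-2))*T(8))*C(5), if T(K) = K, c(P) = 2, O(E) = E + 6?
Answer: -1600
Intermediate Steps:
O(E) = 6 + E
C(v) = -4*v²
(c(O(-2))*T(8))*C(5) = (2*8)*(-4*5²) = 16*(-4*25) = 16*(-100) = -1600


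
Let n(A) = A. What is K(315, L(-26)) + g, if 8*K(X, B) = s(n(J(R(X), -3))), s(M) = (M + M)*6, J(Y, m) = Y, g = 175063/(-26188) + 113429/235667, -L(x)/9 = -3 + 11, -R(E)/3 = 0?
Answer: -38286093369/6171647396 ≈ -6.2035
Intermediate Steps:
R(E) = 0 (R(E) = -3*0 = 0)
L(x) = -72 (L(x) = -9*(-3 + 11) = -9*8 = -72)
g = -38286093369/6171647396 (g = 175063*(-1/26188) + 113429*(1/235667) = -175063/26188 + 113429/235667 = -38286093369/6171647396 ≈ -6.2035)
s(M) = 12*M (s(M) = (2*M)*6 = 12*M)
K(X, B) = 0 (K(X, B) = (12*0)/8 = (1/8)*0 = 0)
K(315, L(-26)) + g = 0 - 38286093369/6171647396 = -38286093369/6171647396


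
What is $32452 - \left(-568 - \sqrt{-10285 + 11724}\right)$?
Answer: $33020 + \sqrt{1439} \approx 33058.0$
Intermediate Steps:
$32452 - \left(-568 - \sqrt{-10285 + 11724}\right) = 32452 - \left(-568 - \sqrt{1439}\right) = 32452 + \left(568 + \sqrt{1439}\right) = 33020 + \sqrt{1439}$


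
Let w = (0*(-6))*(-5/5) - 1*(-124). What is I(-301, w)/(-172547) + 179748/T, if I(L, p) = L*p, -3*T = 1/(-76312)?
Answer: 7100445039159340/172547 ≈ 4.1151e+10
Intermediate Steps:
T = 1/228936 (T = -⅓/(-76312) = -⅓*(-1/76312) = 1/228936 ≈ 4.3680e-6)
w = 124 (w = 0*(-5*⅕) + 124 = 0*(-1) + 124 = 0 + 124 = 124)
I(-301, w)/(-172547) + 179748/T = -301*124/(-172547) + 179748/(1/228936) = -37324*(-1/172547) + 179748*228936 = 37324/172547 + 41150788128 = 7100445039159340/172547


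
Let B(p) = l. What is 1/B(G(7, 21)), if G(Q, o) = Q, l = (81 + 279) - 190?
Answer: 1/170 ≈ 0.0058824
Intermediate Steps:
l = 170 (l = 360 - 190 = 170)
B(p) = 170
1/B(G(7, 21)) = 1/170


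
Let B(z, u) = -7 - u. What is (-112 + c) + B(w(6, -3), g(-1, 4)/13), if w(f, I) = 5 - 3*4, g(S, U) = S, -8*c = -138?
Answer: -5287/52 ≈ -101.67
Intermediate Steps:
c = 69/4 (c = -1/8*(-138) = 69/4 ≈ 17.250)
w(f, I) = -7 (w(f, I) = 5 - 12 = -7)
(-112 + c) + B(w(6, -3), g(-1, 4)/13) = (-112 + 69/4) + (-7 - (-1)/13) = -379/4 + (-7 - (-1)/13) = -379/4 + (-7 - 1*(-1/13)) = -379/4 + (-7 + 1/13) = -379/4 - 90/13 = -5287/52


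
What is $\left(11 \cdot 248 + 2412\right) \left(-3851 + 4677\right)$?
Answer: $4245640$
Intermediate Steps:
$\left(11 \cdot 248 + 2412\right) \left(-3851 + 4677\right) = \left(2728 + 2412\right) 826 = 5140 \cdot 826 = 4245640$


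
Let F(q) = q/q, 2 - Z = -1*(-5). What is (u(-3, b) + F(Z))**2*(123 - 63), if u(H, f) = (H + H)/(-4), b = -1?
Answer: 375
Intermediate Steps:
Z = -3 (Z = 2 - (-1)*(-5) = 2 - 1*5 = 2 - 5 = -3)
u(H, f) = -H/2 (u(H, f) = (2*H)*(-1/4) = -H/2)
F(q) = 1
(u(-3, b) + F(Z))**2*(123 - 63) = (-1/2*(-3) + 1)**2*(123 - 63) = (3/2 + 1)**2*60 = (5/2)**2*60 = (25/4)*60 = 375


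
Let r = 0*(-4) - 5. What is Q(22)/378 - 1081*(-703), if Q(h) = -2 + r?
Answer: 41036921/54 ≈ 7.5994e+5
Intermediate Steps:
r = -5 (r = 0 - 5 = -5)
Q(h) = -7 (Q(h) = -2 - 5 = -7)
Q(22)/378 - 1081*(-703) = -7/378 - 1081*(-703) = -7*1/378 + 759943 = -1/54 + 759943 = 41036921/54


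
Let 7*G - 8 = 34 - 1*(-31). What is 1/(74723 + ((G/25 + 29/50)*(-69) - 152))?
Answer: 350/26075769 ≈ 1.3422e-5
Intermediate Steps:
G = 73/7 (G = 8/7 + (34 - 1*(-31))/7 = 8/7 + (34 + 31)/7 = 8/7 + (⅐)*65 = 8/7 + 65/7 = 73/7 ≈ 10.429)
1/(74723 + ((G/25 + 29/50)*(-69) - 152)) = 1/(74723 + (((73/7)/25 + 29/50)*(-69) - 152)) = 1/(74723 + (((73/7)*(1/25) + 29*(1/50))*(-69) - 152)) = 1/(74723 + ((73/175 + 29/50)*(-69) - 152)) = 1/(74723 + ((349/350)*(-69) - 152)) = 1/(74723 + (-24081/350 - 152)) = 1/(74723 - 77281/350) = 1/(26075769/350) = 350/26075769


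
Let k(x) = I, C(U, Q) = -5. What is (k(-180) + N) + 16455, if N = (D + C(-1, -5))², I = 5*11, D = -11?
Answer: 16766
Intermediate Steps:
I = 55
N = 256 (N = (-11 - 5)² = (-16)² = 256)
k(x) = 55
(k(-180) + N) + 16455 = (55 + 256) + 16455 = 311 + 16455 = 16766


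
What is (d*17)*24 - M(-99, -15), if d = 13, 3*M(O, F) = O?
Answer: 5337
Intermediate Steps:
M(O, F) = O/3
(d*17)*24 - M(-99, -15) = (13*17)*24 - (-99)/3 = 221*24 - 1*(-33) = 5304 + 33 = 5337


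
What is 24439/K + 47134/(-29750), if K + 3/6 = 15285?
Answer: 135523/9279875 ≈ 0.014604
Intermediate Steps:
K = 30569/2 (K = -1/2 + 15285 = 30569/2 ≈ 15285.)
24439/K + 47134/(-29750) = 24439/(30569/2) + 47134/(-29750) = 24439*(2/30569) + 47134*(-1/29750) = 48878/30569 - 23567/14875 = 135523/9279875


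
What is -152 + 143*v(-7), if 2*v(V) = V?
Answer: -1305/2 ≈ -652.50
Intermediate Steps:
v(V) = V/2
-152 + 143*v(-7) = -152 + 143*((½)*(-7)) = -152 + 143*(-7/2) = -152 - 1001/2 = -1305/2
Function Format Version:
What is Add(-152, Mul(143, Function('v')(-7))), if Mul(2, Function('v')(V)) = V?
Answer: Rational(-1305, 2) ≈ -652.50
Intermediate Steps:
Function('v')(V) = Mul(Rational(1, 2), V)
Add(-152, Mul(143, Function('v')(-7))) = Add(-152, Mul(143, Mul(Rational(1, 2), -7))) = Add(-152, Mul(143, Rational(-7, 2))) = Add(-152, Rational(-1001, 2)) = Rational(-1305, 2)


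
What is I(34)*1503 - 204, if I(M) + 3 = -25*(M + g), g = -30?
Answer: -155013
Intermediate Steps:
I(M) = 747 - 25*M (I(M) = -3 - 25*(M - 30) = -3 - 25*(-30 + M) = -3 + (750 - 25*M) = 747 - 25*M)
I(34)*1503 - 204 = (747 - 25*34)*1503 - 204 = (747 - 850)*1503 - 204 = -103*1503 - 204 = -154809 - 204 = -155013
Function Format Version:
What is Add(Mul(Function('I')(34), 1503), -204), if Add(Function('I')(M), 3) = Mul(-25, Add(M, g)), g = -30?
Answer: -155013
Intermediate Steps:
Function('I')(M) = Add(747, Mul(-25, M)) (Function('I')(M) = Add(-3, Mul(-25, Add(M, -30))) = Add(-3, Mul(-25, Add(-30, M))) = Add(-3, Add(750, Mul(-25, M))) = Add(747, Mul(-25, M)))
Add(Mul(Function('I')(34), 1503), -204) = Add(Mul(Add(747, Mul(-25, 34)), 1503), -204) = Add(Mul(Add(747, -850), 1503), -204) = Add(Mul(-103, 1503), -204) = Add(-154809, -204) = -155013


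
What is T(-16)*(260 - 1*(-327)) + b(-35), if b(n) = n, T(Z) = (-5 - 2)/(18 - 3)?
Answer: -4634/15 ≈ -308.93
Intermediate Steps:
T(Z) = -7/15
T(-16)*(260 - 1*(-327)) + b(-35) = -7*(260 - 1*(-327))/15 - 35 = -7*(260 + 327)/15 - 35 = -7/15*587 - 35 = -4109/15 - 35 = -4634/15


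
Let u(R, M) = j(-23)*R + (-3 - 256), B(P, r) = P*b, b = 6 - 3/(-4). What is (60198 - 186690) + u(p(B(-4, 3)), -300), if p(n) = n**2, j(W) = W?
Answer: -143518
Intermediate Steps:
b = 27/4 (b = 6 - 3*(-1)/4 = 6 - 1*(-3/4) = 6 + 3/4 = 27/4 ≈ 6.7500)
B(P, r) = 27*P/4 (B(P, r) = P*(27/4) = 27*P/4)
u(R, M) = -259 - 23*R (u(R, M) = -23*R + (-3 - 256) = -23*R - 259 = -259 - 23*R)
(60198 - 186690) + u(p(B(-4, 3)), -300) = (60198 - 186690) + (-259 - 23*((27/4)*(-4))**2) = -126492 + (-259 - 23*(-27)**2) = -126492 + (-259 - 23*729) = -126492 + (-259 - 16767) = -126492 - 17026 = -143518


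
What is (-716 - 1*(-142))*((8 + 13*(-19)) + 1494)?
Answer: -720370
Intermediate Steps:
(-716 - 1*(-142))*((8 + 13*(-19)) + 1494) = (-716 + 142)*((8 - 247) + 1494) = -574*(-239 + 1494) = -574*1255 = -720370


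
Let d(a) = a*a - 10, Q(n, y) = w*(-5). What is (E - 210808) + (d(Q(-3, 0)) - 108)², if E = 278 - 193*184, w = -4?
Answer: -166518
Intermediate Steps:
E = -35234 (E = 278 - 35512 = -35234)
Q(n, y) = 20 (Q(n, y) = -4*(-5) = 20)
d(a) = -10 + a² (d(a) = a² - 10 = -10 + a²)
(E - 210808) + (d(Q(-3, 0)) - 108)² = (-35234 - 210808) + ((-10 + 20²) - 108)² = -246042 + ((-10 + 400) - 108)² = -246042 + (390 - 108)² = -246042 + 282² = -246042 + 79524 = -166518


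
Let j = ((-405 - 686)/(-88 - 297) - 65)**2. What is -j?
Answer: -572836356/148225 ≈ -3864.6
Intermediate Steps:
j = 572836356/148225 (j = (-1091/(-385) - 65)**2 = (-1091*(-1/385) - 65)**2 = (1091/385 - 65)**2 = (-23934/385)**2 = 572836356/148225 ≈ 3864.6)
-j = -1*572836356/148225 = -572836356/148225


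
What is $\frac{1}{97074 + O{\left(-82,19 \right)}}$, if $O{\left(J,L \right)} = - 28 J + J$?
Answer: $\frac{1}{99288} \approx 1.0072 \cdot 10^{-5}$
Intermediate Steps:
$O{\left(J,L \right)} = - 27 J$
$\frac{1}{97074 + O{\left(-82,19 \right)}} = \frac{1}{97074 - -2214} = \frac{1}{97074 + 2214} = \frac{1}{99288}$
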